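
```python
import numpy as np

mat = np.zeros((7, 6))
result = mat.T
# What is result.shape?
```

(6, 7)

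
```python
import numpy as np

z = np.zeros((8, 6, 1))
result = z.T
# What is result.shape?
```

(1, 6, 8)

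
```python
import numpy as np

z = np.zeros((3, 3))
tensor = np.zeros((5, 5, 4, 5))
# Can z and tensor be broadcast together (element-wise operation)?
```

No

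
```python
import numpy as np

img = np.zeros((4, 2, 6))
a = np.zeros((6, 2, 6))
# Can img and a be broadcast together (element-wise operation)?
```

No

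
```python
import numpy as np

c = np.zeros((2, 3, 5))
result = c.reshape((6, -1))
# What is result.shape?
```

(6, 5)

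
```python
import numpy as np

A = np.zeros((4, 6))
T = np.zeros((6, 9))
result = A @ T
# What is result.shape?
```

(4, 9)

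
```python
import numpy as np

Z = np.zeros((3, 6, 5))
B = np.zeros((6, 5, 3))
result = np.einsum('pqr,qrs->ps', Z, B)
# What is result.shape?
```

(3, 3)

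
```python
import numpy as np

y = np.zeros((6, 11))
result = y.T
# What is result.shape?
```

(11, 6)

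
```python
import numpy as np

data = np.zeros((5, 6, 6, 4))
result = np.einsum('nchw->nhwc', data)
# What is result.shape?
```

(5, 6, 4, 6)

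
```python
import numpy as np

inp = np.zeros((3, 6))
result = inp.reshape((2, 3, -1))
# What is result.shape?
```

(2, 3, 3)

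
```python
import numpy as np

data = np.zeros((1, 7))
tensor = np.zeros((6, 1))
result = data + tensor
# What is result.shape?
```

(6, 7)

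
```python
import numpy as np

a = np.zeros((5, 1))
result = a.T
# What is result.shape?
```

(1, 5)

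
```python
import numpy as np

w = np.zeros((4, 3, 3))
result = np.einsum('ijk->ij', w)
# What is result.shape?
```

(4, 3)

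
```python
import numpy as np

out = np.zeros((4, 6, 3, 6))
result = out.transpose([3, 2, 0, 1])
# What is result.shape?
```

(6, 3, 4, 6)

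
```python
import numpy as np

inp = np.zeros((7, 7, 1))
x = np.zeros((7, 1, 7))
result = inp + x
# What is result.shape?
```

(7, 7, 7)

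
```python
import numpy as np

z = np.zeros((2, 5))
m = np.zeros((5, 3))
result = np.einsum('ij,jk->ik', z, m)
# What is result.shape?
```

(2, 3)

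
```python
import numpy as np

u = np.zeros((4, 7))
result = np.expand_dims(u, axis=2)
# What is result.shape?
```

(4, 7, 1)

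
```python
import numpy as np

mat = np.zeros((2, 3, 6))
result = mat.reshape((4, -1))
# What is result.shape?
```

(4, 9)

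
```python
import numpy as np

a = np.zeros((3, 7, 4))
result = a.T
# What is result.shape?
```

(4, 7, 3)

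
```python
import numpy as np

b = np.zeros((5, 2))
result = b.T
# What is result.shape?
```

(2, 5)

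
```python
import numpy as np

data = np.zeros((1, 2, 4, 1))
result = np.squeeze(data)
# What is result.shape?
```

(2, 4)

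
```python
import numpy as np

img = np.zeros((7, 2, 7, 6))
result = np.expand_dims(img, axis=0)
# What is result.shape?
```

(1, 7, 2, 7, 6)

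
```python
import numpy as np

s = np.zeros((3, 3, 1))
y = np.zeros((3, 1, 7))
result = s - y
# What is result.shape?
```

(3, 3, 7)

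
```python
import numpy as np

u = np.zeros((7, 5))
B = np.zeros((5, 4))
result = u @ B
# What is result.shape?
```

(7, 4)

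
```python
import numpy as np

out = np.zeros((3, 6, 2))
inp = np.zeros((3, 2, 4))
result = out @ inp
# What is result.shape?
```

(3, 6, 4)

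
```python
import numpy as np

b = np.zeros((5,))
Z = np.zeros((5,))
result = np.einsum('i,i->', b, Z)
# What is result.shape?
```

()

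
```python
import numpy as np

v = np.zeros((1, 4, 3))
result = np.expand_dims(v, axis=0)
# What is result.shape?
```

(1, 1, 4, 3)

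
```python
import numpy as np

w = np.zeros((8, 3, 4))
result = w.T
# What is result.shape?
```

(4, 3, 8)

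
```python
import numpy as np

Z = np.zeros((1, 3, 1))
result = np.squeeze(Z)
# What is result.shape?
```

(3,)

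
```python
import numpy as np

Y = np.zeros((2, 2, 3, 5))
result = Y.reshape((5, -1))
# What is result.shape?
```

(5, 12)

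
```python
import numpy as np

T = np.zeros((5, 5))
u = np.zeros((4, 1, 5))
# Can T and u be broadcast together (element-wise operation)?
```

Yes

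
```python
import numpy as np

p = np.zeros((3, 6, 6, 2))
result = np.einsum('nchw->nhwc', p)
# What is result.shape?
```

(3, 6, 2, 6)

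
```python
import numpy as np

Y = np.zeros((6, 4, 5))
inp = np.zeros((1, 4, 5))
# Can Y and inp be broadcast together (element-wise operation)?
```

Yes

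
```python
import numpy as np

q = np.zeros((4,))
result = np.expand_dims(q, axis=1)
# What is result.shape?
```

(4, 1)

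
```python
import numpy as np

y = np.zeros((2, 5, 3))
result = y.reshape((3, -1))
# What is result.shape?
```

(3, 10)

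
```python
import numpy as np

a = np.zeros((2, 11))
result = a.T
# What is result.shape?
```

(11, 2)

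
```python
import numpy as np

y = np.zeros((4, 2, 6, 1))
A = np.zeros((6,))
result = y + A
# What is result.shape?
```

(4, 2, 6, 6)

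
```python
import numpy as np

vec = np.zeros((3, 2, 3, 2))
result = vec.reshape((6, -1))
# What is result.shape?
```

(6, 6)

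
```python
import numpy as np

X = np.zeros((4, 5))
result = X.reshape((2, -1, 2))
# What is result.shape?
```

(2, 5, 2)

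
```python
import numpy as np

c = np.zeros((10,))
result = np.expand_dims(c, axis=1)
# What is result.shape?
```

(10, 1)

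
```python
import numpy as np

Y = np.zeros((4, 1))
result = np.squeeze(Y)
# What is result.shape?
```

(4,)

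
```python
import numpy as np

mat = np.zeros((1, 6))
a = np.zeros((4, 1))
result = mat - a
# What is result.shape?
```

(4, 6)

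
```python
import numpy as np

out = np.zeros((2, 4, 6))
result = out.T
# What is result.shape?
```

(6, 4, 2)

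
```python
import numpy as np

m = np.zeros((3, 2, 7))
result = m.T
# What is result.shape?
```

(7, 2, 3)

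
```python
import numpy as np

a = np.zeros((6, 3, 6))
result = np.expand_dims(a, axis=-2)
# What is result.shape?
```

(6, 3, 1, 6)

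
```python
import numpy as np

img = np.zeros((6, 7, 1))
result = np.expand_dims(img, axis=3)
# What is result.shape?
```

(6, 7, 1, 1)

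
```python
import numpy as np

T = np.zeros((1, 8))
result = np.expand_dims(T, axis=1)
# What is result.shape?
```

(1, 1, 8)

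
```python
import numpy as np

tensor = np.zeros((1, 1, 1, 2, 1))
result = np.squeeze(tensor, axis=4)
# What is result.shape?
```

(1, 1, 1, 2)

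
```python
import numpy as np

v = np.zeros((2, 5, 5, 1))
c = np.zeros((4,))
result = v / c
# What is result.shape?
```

(2, 5, 5, 4)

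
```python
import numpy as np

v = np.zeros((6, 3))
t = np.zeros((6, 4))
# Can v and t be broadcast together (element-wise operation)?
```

No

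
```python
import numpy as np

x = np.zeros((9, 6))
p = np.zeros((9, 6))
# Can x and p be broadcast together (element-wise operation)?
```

Yes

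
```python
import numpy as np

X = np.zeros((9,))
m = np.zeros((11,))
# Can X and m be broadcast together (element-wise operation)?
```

No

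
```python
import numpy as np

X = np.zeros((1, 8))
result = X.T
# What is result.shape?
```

(8, 1)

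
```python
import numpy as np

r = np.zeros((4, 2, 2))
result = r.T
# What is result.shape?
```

(2, 2, 4)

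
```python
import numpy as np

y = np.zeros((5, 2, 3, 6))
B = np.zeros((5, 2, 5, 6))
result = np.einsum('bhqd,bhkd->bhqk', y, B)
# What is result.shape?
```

(5, 2, 3, 5)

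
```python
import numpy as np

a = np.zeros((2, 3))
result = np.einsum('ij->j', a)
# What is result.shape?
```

(3,)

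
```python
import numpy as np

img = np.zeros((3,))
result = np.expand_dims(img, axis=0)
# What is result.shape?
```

(1, 3)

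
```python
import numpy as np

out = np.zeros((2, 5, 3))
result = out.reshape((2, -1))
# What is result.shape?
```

(2, 15)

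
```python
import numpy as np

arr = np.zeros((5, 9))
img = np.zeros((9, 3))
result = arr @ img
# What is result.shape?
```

(5, 3)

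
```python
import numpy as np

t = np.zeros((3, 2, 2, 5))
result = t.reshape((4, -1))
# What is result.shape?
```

(4, 15)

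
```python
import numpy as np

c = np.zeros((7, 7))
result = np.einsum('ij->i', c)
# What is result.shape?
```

(7,)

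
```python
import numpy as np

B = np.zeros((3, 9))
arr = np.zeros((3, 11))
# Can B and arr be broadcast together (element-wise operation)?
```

No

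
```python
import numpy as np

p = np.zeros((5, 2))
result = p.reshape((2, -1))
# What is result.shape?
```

(2, 5)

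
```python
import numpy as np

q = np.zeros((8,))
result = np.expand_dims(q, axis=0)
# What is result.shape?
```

(1, 8)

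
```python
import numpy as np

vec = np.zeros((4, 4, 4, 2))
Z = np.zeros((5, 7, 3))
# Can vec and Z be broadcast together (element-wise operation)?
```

No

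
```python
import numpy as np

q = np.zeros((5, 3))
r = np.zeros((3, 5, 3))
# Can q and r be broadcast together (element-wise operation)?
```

Yes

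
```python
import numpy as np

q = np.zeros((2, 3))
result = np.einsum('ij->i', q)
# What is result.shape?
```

(2,)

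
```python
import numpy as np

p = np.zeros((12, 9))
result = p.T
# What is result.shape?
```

(9, 12)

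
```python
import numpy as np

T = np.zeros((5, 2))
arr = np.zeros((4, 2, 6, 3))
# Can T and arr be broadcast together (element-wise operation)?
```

No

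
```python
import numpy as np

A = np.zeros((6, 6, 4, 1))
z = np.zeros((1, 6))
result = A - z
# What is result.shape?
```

(6, 6, 4, 6)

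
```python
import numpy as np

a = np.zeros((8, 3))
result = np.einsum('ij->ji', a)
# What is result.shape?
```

(3, 8)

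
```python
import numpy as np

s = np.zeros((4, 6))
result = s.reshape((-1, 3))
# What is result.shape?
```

(8, 3)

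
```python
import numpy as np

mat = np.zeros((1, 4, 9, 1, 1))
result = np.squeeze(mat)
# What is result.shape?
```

(4, 9)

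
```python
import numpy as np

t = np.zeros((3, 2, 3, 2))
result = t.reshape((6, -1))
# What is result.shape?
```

(6, 6)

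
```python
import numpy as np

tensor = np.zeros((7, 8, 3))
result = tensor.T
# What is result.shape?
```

(3, 8, 7)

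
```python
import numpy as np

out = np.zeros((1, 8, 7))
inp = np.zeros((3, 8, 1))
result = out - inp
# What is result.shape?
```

(3, 8, 7)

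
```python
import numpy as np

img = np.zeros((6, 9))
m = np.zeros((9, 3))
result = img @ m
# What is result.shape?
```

(6, 3)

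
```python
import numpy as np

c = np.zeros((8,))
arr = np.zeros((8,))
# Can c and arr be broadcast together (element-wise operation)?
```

Yes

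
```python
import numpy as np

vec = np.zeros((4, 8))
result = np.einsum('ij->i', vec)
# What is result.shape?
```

(4,)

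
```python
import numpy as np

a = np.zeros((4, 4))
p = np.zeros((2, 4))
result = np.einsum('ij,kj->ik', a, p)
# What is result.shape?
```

(4, 2)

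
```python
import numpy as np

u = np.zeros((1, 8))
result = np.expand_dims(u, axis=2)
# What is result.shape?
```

(1, 8, 1)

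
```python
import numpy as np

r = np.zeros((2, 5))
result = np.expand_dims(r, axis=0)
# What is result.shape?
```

(1, 2, 5)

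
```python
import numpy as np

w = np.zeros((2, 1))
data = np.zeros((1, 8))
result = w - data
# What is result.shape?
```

(2, 8)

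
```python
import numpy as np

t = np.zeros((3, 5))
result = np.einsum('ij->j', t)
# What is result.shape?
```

(5,)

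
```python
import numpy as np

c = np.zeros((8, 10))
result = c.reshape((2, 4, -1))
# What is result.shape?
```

(2, 4, 10)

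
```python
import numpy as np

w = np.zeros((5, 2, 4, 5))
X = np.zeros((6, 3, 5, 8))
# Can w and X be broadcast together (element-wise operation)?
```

No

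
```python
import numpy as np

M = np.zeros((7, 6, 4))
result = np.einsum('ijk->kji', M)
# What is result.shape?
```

(4, 6, 7)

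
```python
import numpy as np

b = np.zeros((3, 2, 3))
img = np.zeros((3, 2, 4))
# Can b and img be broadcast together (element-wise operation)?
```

No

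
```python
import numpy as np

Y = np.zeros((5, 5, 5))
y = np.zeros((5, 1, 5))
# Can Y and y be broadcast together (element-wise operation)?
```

Yes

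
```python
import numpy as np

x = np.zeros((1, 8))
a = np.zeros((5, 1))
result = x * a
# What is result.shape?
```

(5, 8)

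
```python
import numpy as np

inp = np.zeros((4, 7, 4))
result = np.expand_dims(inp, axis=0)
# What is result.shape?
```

(1, 4, 7, 4)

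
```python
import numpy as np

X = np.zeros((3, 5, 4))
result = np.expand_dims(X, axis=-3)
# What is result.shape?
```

(3, 1, 5, 4)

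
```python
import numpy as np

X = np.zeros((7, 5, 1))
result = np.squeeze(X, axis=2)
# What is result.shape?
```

(7, 5)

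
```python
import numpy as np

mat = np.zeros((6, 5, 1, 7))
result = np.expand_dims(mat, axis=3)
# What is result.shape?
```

(6, 5, 1, 1, 7)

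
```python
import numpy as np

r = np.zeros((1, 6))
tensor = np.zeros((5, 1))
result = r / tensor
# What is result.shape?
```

(5, 6)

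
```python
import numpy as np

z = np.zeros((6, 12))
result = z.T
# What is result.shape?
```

(12, 6)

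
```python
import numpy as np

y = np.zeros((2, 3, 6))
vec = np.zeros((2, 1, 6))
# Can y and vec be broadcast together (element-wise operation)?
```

Yes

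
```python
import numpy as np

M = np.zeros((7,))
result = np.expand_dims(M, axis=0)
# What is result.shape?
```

(1, 7)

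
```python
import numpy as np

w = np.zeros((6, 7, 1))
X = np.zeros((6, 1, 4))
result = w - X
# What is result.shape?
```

(6, 7, 4)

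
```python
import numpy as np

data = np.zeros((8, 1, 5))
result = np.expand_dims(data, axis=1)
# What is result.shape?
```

(8, 1, 1, 5)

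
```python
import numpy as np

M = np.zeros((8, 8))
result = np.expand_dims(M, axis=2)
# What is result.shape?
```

(8, 8, 1)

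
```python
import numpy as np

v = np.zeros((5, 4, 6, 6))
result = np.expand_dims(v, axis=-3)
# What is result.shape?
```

(5, 4, 1, 6, 6)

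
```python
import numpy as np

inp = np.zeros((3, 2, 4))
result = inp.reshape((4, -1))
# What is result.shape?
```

(4, 6)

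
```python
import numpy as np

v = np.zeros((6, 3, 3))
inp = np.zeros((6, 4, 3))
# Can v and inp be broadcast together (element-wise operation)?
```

No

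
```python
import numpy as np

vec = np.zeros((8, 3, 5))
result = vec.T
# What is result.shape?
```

(5, 3, 8)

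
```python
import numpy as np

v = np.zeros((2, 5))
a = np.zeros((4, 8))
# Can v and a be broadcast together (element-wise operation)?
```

No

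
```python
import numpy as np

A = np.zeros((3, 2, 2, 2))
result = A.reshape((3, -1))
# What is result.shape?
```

(3, 8)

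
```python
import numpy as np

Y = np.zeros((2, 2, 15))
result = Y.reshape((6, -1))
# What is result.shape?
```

(6, 10)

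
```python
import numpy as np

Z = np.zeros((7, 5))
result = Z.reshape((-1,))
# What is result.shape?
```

(35,)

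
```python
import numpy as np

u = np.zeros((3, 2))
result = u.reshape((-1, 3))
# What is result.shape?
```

(2, 3)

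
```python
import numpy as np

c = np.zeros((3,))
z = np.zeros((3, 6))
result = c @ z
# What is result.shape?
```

(6,)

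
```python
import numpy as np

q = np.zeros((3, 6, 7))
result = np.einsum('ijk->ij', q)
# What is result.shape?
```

(3, 6)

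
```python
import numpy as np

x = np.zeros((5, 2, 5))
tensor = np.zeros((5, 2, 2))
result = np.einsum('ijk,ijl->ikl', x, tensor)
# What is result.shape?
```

(5, 5, 2)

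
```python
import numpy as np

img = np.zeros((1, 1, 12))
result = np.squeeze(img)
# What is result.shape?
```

(12,)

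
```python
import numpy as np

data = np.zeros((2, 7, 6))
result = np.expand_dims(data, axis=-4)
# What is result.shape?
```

(1, 2, 7, 6)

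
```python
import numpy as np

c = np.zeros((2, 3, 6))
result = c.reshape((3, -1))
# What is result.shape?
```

(3, 12)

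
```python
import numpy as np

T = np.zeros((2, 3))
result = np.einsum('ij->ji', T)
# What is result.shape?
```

(3, 2)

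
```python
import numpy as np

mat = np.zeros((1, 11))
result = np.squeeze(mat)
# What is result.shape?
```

(11,)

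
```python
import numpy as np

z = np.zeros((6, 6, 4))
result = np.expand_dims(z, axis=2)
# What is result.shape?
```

(6, 6, 1, 4)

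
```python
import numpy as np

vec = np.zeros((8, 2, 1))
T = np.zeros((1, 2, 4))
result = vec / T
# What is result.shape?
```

(8, 2, 4)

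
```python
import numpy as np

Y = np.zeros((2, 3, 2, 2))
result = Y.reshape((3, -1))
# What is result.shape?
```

(3, 8)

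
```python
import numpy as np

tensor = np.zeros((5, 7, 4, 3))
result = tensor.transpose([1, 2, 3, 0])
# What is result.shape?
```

(7, 4, 3, 5)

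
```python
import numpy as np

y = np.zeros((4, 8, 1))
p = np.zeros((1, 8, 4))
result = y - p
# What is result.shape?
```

(4, 8, 4)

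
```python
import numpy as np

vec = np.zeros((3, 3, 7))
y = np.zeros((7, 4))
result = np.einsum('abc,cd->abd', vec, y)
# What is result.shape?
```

(3, 3, 4)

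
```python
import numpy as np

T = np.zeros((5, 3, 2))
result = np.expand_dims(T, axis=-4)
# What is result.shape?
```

(1, 5, 3, 2)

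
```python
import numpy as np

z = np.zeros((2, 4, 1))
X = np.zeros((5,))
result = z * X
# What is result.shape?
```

(2, 4, 5)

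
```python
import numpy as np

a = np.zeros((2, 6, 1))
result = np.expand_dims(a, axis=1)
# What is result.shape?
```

(2, 1, 6, 1)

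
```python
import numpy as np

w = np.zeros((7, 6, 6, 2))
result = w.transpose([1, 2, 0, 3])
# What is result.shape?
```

(6, 6, 7, 2)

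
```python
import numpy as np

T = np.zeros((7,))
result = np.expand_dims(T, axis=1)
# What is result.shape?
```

(7, 1)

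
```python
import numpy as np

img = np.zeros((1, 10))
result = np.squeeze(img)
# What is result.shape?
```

(10,)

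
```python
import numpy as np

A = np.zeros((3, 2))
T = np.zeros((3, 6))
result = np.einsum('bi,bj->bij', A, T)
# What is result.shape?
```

(3, 2, 6)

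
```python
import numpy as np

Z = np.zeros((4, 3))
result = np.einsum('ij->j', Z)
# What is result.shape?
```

(3,)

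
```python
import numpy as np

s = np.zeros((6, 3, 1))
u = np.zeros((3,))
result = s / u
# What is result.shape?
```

(6, 3, 3)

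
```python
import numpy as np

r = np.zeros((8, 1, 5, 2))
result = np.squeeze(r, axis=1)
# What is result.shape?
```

(8, 5, 2)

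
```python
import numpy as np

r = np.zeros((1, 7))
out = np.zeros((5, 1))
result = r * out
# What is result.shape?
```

(5, 7)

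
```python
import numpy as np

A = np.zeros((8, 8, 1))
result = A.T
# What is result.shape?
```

(1, 8, 8)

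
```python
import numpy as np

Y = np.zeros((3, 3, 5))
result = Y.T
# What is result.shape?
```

(5, 3, 3)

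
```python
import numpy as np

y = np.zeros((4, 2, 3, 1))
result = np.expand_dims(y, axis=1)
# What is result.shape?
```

(4, 1, 2, 3, 1)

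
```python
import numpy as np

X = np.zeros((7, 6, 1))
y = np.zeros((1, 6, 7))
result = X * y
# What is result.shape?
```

(7, 6, 7)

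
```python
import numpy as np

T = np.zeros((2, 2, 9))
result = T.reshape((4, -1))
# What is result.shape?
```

(4, 9)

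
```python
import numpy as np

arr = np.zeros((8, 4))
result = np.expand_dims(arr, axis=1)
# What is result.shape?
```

(8, 1, 4)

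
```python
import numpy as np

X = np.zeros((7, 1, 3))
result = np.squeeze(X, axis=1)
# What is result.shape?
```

(7, 3)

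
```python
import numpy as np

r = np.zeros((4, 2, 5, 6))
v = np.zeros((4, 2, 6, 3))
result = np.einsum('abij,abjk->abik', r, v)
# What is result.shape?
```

(4, 2, 5, 3)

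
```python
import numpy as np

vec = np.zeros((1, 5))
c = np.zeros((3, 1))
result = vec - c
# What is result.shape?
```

(3, 5)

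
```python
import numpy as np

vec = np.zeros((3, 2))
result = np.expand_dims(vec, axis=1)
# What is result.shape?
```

(3, 1, 2)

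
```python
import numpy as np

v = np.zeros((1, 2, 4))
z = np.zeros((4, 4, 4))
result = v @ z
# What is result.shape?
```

(4, 2, 4)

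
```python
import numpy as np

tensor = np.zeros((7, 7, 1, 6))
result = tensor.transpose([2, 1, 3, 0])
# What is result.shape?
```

(1, 7, 6, 7)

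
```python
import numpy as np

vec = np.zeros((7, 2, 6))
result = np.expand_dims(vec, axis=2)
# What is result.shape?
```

(7, 2, 1, 6)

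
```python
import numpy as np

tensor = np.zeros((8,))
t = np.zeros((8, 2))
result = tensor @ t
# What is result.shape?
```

(2,)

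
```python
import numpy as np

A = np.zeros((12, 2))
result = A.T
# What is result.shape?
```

(2, 12)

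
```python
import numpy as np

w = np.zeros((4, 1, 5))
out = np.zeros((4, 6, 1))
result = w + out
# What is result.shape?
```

(4, 6, 5)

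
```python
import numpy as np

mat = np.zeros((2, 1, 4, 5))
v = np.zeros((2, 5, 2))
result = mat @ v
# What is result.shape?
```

(2, 2, 4, 2)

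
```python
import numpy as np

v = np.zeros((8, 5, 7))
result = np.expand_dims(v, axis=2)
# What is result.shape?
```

(8, 5, 1, 7)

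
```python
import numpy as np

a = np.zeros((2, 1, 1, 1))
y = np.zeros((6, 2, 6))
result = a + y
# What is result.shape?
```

(2, 6, 2, 6)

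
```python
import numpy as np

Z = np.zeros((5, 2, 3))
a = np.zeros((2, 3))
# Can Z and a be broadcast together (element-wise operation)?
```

Yes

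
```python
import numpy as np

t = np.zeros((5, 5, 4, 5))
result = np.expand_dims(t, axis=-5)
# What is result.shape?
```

(1, 5, 5, 4, 5)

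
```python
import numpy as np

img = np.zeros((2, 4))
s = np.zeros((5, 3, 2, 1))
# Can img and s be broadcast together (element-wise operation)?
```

Yes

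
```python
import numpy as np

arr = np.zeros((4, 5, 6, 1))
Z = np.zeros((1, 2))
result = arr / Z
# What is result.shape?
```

(4, 5, 6, 2)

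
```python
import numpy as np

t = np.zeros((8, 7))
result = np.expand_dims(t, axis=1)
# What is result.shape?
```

(8, 1, 7)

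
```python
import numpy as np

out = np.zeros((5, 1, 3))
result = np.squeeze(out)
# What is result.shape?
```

(5, 3)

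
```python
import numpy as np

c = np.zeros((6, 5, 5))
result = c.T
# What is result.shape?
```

(5, 5, 6)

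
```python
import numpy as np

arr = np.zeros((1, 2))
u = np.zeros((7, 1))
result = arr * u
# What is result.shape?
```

(7, 2)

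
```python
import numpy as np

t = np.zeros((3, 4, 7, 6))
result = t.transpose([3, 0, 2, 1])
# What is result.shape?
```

(6, 3, 7, 4)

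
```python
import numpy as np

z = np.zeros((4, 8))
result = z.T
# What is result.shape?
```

(8, 4)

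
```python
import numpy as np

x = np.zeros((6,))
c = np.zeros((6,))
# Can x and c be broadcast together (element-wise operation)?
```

Yes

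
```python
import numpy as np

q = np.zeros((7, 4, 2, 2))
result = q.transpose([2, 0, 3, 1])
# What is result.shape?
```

(2, 7, 2, 4)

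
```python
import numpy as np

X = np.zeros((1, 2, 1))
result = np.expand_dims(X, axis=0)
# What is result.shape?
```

(1, 1, 2, 1)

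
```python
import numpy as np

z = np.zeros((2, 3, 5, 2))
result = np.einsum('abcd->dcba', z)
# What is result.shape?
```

(2, 5, 3, 2)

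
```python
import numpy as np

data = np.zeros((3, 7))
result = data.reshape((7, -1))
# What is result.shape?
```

(7, 3)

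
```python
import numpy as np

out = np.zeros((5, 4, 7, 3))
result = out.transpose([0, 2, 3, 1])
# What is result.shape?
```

(5, 7, 3, 4)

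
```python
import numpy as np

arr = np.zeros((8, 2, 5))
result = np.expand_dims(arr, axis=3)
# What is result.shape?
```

(8, 2, 5, 1)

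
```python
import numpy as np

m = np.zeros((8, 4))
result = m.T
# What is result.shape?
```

(4, 8)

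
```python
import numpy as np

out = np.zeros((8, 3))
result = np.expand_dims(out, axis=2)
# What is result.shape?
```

(8, 3, 1)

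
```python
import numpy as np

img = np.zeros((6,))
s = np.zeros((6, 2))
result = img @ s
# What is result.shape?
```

(2,)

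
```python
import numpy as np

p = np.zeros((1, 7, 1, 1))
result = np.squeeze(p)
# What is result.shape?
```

(7,)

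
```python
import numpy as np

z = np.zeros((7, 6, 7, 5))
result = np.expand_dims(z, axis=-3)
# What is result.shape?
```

(7, 6, 1, 7, 5)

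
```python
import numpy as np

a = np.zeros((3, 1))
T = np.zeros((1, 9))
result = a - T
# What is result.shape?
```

(3, 9)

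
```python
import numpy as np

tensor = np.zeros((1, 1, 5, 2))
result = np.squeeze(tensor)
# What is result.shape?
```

(5, 2)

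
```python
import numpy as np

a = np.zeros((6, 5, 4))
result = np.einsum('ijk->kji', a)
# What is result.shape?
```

(4, 5, 6)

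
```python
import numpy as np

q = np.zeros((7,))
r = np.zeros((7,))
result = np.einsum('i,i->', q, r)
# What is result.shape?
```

()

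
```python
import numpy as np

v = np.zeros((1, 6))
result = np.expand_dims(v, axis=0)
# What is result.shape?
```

(1, 1, 6)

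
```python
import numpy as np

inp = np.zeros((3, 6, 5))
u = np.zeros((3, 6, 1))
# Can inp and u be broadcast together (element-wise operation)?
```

Yes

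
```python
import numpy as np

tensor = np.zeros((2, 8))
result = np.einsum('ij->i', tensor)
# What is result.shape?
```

(2,)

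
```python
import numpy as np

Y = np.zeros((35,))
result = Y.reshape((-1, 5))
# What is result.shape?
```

(7, 5)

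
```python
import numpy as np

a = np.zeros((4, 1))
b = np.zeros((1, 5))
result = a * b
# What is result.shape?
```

(4, 5)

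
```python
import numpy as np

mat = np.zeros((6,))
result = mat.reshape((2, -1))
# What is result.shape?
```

(2, 3)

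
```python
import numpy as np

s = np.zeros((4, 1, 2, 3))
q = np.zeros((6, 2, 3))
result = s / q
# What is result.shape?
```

(4, 6, 2, 3)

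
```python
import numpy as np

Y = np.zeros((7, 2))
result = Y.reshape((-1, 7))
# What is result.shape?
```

(2, 7)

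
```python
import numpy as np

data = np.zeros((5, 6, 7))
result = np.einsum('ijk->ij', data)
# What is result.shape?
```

(5, 6)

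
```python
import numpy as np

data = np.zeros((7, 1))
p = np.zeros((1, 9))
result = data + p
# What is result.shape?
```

(7, 9)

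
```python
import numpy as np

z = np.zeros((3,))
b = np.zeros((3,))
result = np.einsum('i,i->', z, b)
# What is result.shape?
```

()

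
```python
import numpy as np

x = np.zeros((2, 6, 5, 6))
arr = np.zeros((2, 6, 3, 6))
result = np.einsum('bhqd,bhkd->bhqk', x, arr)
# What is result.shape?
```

(2, 6, 5, 3)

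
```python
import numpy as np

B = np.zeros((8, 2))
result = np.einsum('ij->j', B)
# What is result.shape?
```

(2,)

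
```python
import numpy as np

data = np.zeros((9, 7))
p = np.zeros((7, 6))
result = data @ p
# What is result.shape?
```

(9, 6)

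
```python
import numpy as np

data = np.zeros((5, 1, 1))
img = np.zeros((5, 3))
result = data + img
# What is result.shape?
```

(5, 5, 3)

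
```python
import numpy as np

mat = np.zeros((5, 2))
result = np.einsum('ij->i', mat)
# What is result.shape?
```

(5,)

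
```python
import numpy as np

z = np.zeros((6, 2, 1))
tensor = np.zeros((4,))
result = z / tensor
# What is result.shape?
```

(6, 2, 4)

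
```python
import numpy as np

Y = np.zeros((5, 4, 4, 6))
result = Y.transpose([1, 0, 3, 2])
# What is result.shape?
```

(4, 5, 6, 4)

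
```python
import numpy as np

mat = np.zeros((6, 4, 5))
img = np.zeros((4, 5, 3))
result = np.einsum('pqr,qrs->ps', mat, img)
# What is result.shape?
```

(6, 3)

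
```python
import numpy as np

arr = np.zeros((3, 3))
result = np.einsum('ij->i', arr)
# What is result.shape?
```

(3,)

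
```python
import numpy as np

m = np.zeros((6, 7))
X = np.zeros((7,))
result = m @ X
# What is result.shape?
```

(6,)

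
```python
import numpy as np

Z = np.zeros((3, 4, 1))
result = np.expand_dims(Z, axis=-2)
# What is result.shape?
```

(3, 4, 1, 1)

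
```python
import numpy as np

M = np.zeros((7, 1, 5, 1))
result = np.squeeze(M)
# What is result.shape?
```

(7, 5)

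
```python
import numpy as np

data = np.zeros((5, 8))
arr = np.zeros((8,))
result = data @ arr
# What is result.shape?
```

(5,)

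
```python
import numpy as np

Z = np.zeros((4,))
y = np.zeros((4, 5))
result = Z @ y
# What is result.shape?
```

(5,)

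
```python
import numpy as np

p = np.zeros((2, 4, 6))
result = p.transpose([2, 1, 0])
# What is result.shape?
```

(6, 4, 2)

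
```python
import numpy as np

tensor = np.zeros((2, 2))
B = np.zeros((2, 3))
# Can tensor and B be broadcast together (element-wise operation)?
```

No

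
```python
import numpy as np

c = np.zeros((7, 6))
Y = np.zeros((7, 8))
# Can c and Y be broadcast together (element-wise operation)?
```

No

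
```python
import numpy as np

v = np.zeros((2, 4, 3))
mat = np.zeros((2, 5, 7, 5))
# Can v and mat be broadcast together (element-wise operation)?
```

No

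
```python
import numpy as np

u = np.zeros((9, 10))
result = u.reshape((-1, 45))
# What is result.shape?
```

(2, 45)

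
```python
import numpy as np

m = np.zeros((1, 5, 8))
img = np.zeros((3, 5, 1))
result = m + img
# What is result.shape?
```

(3, 5, 8)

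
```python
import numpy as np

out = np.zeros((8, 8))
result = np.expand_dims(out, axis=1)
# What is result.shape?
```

(8, 1, 8)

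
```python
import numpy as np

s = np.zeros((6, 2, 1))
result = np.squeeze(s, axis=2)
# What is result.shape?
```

(6, 2)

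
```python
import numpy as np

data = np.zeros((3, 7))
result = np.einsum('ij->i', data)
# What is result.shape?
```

(3,)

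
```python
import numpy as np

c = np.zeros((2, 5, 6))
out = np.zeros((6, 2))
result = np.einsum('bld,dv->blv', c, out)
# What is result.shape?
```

(2, 5, 2)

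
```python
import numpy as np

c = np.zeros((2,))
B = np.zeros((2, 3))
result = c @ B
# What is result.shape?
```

(3,)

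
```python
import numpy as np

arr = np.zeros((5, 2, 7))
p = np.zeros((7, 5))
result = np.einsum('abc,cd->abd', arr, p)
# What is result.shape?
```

(5, 2, 5)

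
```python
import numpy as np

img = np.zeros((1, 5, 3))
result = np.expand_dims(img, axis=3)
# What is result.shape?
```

(1, 5, 3, 1)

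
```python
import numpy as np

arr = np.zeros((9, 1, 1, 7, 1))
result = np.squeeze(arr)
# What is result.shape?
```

(9, 7)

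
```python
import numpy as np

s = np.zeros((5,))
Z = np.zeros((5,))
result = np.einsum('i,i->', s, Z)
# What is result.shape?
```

()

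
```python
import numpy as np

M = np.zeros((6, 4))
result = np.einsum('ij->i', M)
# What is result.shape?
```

(6,)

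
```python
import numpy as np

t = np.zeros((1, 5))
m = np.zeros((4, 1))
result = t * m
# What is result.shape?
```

(4, 5)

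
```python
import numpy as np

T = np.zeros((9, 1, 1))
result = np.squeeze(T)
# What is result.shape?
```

(9,)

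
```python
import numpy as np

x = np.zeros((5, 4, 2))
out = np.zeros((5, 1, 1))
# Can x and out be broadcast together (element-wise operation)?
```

Yes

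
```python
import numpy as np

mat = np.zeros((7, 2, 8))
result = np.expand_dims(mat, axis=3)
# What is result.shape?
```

(7, 2, 8, 1)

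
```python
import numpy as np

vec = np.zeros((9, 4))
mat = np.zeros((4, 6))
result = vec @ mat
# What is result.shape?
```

(9, 6)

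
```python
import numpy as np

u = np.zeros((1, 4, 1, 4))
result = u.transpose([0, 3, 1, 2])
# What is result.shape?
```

(1, 4, 4, 1)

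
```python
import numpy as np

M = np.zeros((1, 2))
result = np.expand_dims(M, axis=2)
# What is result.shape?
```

(1, 2, 1)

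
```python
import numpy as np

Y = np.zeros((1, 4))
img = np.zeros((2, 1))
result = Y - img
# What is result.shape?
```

(2, 4)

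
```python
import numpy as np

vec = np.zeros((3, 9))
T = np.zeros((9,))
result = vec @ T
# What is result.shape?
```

(3,)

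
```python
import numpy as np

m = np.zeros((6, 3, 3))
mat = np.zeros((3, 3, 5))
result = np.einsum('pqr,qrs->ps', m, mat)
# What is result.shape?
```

(6, 5)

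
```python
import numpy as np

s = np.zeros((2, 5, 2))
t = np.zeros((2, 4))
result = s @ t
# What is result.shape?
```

(2, 5, 4)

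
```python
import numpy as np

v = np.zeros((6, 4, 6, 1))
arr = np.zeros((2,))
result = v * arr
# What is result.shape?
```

(6, 4, 6, 2)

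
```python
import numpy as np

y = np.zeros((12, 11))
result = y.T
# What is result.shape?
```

(11, 12)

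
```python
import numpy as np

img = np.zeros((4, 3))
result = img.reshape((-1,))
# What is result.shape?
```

(12,)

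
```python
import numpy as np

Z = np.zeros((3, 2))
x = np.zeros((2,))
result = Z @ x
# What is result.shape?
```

(3,)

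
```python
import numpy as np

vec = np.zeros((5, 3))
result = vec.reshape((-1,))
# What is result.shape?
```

(15,)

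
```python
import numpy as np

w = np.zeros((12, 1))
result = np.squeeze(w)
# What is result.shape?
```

(12,)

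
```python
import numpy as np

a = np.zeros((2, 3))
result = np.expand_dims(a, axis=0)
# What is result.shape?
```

(1, 2, 3)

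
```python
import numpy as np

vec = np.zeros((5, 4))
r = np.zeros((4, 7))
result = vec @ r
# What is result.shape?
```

(5, 7)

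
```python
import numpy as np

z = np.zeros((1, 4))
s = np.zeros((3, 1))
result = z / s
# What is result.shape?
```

(3, 4)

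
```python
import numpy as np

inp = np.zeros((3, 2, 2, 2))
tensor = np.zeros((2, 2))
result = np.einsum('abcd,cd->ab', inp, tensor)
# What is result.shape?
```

(3, 2)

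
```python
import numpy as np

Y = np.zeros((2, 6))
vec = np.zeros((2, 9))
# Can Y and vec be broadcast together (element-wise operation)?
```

No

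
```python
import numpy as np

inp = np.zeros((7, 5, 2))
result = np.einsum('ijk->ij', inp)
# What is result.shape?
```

(7, 5)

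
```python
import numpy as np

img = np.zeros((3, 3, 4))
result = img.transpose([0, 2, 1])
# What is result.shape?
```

(3, 4, 3)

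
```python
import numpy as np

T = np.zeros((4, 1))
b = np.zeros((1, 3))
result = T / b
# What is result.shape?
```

(4, 3)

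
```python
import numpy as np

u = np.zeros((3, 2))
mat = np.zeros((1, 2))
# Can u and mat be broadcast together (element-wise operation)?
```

Yes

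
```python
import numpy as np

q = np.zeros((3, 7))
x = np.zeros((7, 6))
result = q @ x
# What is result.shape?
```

(3, 6)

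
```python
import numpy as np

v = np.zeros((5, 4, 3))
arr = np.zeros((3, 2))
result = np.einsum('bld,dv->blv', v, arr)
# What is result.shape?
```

(5, 4, 2)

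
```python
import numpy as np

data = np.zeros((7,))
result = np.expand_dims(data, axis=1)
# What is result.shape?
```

(7, 1)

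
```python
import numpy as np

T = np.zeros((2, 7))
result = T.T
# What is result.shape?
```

(7, 2)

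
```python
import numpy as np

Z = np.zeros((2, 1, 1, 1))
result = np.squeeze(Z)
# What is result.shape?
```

(2,)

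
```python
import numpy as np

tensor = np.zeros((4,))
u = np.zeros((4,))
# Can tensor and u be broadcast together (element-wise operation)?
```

Yes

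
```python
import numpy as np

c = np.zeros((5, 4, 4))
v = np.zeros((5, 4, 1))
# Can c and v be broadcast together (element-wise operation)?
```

Yes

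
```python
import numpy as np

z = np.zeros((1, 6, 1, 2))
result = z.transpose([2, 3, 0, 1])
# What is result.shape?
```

(1, 2, 1, 6)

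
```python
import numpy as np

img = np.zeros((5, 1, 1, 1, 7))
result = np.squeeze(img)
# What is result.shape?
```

(5, 7)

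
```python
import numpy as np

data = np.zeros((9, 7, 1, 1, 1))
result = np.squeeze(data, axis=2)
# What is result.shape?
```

(9, 7, 1, 1)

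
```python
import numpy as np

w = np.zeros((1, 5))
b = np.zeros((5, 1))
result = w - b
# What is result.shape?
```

(5, 5)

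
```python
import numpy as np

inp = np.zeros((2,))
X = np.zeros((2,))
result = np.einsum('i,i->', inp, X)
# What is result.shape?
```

()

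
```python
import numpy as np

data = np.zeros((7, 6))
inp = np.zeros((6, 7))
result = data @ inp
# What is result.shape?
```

(7, 7)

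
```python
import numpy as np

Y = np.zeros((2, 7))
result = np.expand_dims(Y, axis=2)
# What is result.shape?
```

(2, 7, 1)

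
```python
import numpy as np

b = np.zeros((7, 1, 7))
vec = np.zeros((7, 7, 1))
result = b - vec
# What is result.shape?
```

(7, 7, 7)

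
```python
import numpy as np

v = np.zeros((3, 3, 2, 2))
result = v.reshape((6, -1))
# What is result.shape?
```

(6, 6)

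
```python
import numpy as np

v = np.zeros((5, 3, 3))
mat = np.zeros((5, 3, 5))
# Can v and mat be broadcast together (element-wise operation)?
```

No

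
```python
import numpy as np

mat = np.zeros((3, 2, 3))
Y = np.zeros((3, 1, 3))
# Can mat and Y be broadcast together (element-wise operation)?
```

Yes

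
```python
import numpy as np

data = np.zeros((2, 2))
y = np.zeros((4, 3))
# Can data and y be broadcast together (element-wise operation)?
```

No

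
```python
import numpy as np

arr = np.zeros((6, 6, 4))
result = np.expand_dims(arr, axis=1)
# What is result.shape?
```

(6, 1, 6, 4)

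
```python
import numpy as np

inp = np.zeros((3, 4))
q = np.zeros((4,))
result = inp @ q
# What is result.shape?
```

(3,)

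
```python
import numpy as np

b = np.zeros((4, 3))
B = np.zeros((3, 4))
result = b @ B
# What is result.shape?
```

(4, 4)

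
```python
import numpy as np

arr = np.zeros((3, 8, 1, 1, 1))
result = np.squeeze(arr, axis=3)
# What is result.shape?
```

(3, 8, 1, 1)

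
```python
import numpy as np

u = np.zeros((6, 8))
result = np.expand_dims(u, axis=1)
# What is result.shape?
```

(6, 1, 8)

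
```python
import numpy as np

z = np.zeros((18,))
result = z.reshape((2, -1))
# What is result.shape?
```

(2, 9)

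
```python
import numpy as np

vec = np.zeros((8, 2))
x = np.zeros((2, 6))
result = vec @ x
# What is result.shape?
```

(8, 6)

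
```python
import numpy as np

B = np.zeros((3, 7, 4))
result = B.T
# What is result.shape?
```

(4, 7, 3)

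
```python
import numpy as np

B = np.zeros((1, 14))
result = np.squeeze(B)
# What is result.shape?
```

(14,)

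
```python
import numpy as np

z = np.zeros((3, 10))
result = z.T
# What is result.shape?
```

(10, 3)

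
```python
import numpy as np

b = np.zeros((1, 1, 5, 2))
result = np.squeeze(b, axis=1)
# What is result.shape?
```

(1, 5, 2)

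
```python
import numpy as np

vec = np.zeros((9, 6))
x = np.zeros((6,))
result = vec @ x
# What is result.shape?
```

(9,)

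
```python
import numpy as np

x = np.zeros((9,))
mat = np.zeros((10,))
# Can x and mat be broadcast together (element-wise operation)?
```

No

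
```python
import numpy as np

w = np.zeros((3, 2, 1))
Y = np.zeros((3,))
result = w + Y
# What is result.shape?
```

(3, 2, 3)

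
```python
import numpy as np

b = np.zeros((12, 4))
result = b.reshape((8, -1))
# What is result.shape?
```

(8, 6)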